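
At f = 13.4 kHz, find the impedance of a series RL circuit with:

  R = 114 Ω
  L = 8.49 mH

Step 1 — Angular frequency: ω = 2π·f = 2π·1.34e+04 = 8.419e+04 rad/s.
Step 2 — Component impedances:
  R: Z = R = 114 Ω
  L: Z = jωL = j·8.419e+04·0.00849 = 0 + j714.8 Ω
Step 3 — Series combination: Z_total = R + L = 114 + j714.8 Ω = 723.8∠80.9° Ω.

Z = 114 + j714.8 Ω = 723.8∠80.9° Ω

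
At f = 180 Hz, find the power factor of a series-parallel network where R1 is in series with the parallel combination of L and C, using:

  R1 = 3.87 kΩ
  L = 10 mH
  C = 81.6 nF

Step 1 — Angular frequency: ω = 2π·f = 2π·180 = 1131 rad/s.
Step 2 — Component impedances:
  R1: Z = R = 3870 Ω
  L: Z = jωL = j·1131·0.01 = 0 + j11.31 Ω
  C: Z = 1/(jωC) = -j/(ω·C) = 0 - j1.084e+04 Ω
Step 3 — Parallel branch: L || C = 1/(1/L + 1/C) = 0 + j11.32 Ω.
Step 4 — Series with R1: Z_total = R1 + (L || C) = 3870 + j11.32 Ω = 3870∠0.2° Ω.
Step 5 — Power factor: PF = cos(φ) = Re(Z)/|Z| = 3870/3870 = 1.
Step 6 — Type: Im(Z) = 11.32 ⇒ lagging (phase φ = 0.2°).

PF = 1 (lagging, φ = 0.2°)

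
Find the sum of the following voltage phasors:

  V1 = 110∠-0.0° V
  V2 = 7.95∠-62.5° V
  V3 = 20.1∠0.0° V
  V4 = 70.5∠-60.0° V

Step 1 — Convert each phasor to rectangular form:
  V1 = 110·(cos(-0.0°) + j·sin(-0.0°)) = 110 V
  V2 = 7.95·(cos(-62.5°) + j·sin(-62.5°)) = 3.671 - j7.052 V
  V3 = 20.1·(cos(0.0°) + j·sin(0.0°)) = 20.1 V
  V4 = 70.5·(cos(-60.0°) + j·sin(-60.0°)) = 35.25 - j61.05 V
Step 2 — Sum components: V_total = 169 - j68.11 V.
Step 3 — Convert to polar: |V_total| = 182.2 V, ∠V_total = -21.9°.

V_total = 182.2∠-21.9° V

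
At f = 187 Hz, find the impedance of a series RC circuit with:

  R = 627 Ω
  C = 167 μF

Step 1 — Angular frequency: ω = 2π·f = 2π·187 = 1175 rad/s.
Step 2 — Component impedances:
  R: Z = R = 627 Ω
  C: Z = 1/(jωC) = -j/(ω·C) = 0 - j5.096 Ω
Step 3 — Series combination: Z_total = R + C = 627 - j5.096 Ω = 627∠-0.5° Ω.

Z = 627 - j5.096 Ω = 627∠-0.5° Ω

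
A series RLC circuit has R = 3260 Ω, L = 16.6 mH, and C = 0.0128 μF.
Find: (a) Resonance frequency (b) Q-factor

Step 1 — Resonance condition Im(Z)=0 gives ω₀ = 1/√(LC).
Step 2 — ω₀ = 1/√(0.0166·1.28e-08) = 6.86e+04 rad/s.
Step 3 — f₀ = ω₀/(2π) = 1.092e+04 Hz.
Step 4 — Series Q: Q = ω₀L/R = 6.86e+04·0.0166/3260 = 0.3493.

(a) f₀ = 1.092e+04 Hz  (b) Q = 0.3493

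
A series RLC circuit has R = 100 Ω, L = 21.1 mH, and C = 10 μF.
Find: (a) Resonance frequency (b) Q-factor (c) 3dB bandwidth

Step 1 — Resonance: ω₀ = 1/√(LC) = 1/√(0.0211·1e-05) = 2177 rad/s.
Step 2 — f₀ = ω₀/(2π) = 346.5 Hz.
Step 3 — Series Q: Q = ω₀L/R = 2177·0.0211/100 = 0.4593.
Step 4 — Bandwidth: Δω = ω₀/Q = 4739 rad/s; BW = Δω/(2π) = 754.3 Hz.

(a) f₀ = 346.5 Hz  (b) Q = 0.4593  (c) BW = 754.3 Hz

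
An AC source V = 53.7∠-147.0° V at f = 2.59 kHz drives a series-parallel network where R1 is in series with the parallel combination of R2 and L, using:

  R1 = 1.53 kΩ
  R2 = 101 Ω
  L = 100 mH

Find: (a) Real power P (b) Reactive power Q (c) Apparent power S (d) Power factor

Step 1 — Angular frequency: ω = 2π·f = 2π·2590 = 1.627e+04 rad/s.
Step 2 — Component impedances:
  R1: Z = R = 1530 Ω
  R2: Z = R = 101 Ω
  L: Z = jωL = j·1.627e+04·0.1 = 0 + j1627 Ω
Step 3 — Parallel branch: R2 || L = 1/(1/R2 + 1/L) = 100.6 + j6.244 Ω.
Step 4 — Series with R1: Z_total = R1 + (R2 || L) = 1631 + j6.244 Ω = 1631∠0.2° Ω.
Step 5 — Source phasor: V = 53.7∠-147.0° V = -45.04 - j29.25 V.
Step 6 — Current: I = V / Z = -0.02769 - j0.01783 A = 0.03293∠-147.2° A.
Step 7 — Complex power: S = V·I* = 1.768 + j0.006772 VA.
Step 8 — Real power: P = Re(S) = 1.768 W.
Step 9 — Reactive power: Q = Im(S) = 0.006772 VAR.
Step 10 — Apparent power: |S| = 1.768 VA.
Step 11 — Power factor: PF = P/|S| = 1 (lagging).

(a) P = 1.768 W  (b) Q = 0.006772 VAR  (c) S = 1.768 VA  (d) PF = 1 (lagging)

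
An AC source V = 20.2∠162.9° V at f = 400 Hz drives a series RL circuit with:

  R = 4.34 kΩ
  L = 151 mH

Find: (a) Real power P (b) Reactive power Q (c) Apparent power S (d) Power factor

Step 1 — Angular frequency: ω = 2π·f = 2π·400 = 2513 rad/s.
Step 2 — Component impedances:
  R: Z = R = 4340 Ω
  L: Z = jωL = j·2513·0.151 = 0 + j379.5 Ω
Step 3 — Series combination: Z_total = R + L = 4340 + j379.5 Ω = 4357∠5.0° Ω.
Step 4 — Source phasor: V = 20.2∠162.9° V = -19.31 + j5.94 V.
Step 5 — Current: I = V / Z = -0.004296 + j0.001744 A = 0.004637∠157.9° A.
Step 6 — Complex power: S = V·I* = 0.0933 + j0.008159 VA.
Step 7 — Real power: P = Re(S) = 0.0933 W.
Step 8 — Reactive power: Q = Im(S) = 0.008159 VAR.
Step 9 — Apparent power: |S| = 0.09366 VA.
Step 10 — Power factor: PF = P/|S| = 0.9962 (lagging).

(a) P = 0.0933 W  (b) Q = 0.008159 VAR  (c) S = 0.09366 VA  (d) PF = 0.9962 (lagging)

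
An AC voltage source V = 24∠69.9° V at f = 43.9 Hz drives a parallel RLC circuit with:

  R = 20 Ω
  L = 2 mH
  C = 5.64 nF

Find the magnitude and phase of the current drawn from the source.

Step 1 — Angular frequency: ω = 2π·f = 2π·43.9 = 275.8 rad/s.
Step 2 — Component impedances:
  R: Z = R = 20 Ω
  L: Z = jωL = j·275.8·0.002 = 0 + j0.5517 Ω
  C: Z = 1/(jωC) = -j/(ω·C) = 0 - j6.428e+05 Ω
Step 3 — Parallel combination: 1/Z_total = 1/R + 1/L + 1/C; Z_total = 0.01521 + j0.5512 Ω = 0.5515∠88.4° Ω.
Step 4 — Source phasor: V = 24∠69.9° V = 8.248 + j22.54 V.
Step 5 — Ohm's law: I = V / Z_total = (8.248 + j22.54) / (0.01521 + j0.5512) = 41.27 - j13.82 A.
Step 6 — Convert to polar: |I| = 43.52 A, ∠I = -18.5°.

I = 43.52∠-18.5° A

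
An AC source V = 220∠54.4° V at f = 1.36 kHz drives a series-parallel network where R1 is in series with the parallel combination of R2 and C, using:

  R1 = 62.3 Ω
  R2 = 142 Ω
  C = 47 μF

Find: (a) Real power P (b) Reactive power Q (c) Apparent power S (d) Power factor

Step 1 — Angular frequency: ω = 2π·f = 2π·1360 = 8545 rad/s.
Step 2 — Component impedances:
  R1: Z = R = 62.3 Ω
  R2: Z = R = 142 Ω
  C: Z = 1/(jωC) = -j/(ω·C) = 0 - j2.49 Ω
Step 3 — Parallel branch: R2 || C = 1/(1/R2 + 1/C) = 0.04365 - j2.489 Ω.
Step 4 — Series with R1: Z_total = R1 + (R2 || C) = 62.34 - j2.489 Ω = 62.39∠-2.3° Ω.
Step 5 — Source phasor: V = 220∠54.4° V = 128.1 + j178.9 V.
Step 6 — Current: I = V / Z = 1.937 + j2.947 A = 3.526∠56.7° A.
Step 7 — Complex power: S = V·I* = 775.1 - j30.95 VA.
Step 8 — Real power: P = Re(S) = 775.1 W.
Step 9 — Reactive power: Q = Im(S) = -30.95 VAR.
Step 10 — Apparent power: |S| = 775.7 VA.
Step 11 — Power factor: PF = P/|S| = 0.9992 (leading).

(a) P = 775.1 W  (b) Q = -30.95 VAR  (c) S = 775.7 VA  (d) PF = 0.9992 (leading)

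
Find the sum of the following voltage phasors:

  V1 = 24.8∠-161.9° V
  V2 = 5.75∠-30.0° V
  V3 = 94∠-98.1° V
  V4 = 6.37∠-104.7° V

Step 1 — Convert each phasor to rectangular form:
  V1 = 24.8·(cos(-161.9°) + j·sin(-161.9°)) = -23.57 - j7.705 V
  V2 = 5.75·(cos(-30.0°) + j·sin(-30.0°)) = 4.98 - j2.875 V
  V3 = 94·(cos(-98.1°) + j·sin(-98.1°)) = -13.24 - j93.06 V
  V4 = 6.37·(cos(-104.7°) + j·sin(-104.7°)) = -1.616 - j6.161 V
Step 2 — Sum components: V_total = -33.45 - j109.8 V.
Step 3 — Convert to polar: |V_total| = 114.8 V, ∠V_total = -106.9°.

V_total = 114.8∠-106.9° V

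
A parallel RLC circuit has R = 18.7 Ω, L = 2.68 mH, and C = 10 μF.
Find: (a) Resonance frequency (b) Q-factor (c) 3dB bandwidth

Step 1 — Resonance: ω₀ = 1/√(LC) = 1/√(0.00268·1e-05) = 6108 rad/s.
Step 2 — f₀ = ω₀/(2π) = 972.2 Hz.
Step 3 — Parallel Q: Q = R/(ω₀L) = 18.7/(6108·0.00268) = 1.142.
Step 4 — Bandwidth: Δω = ω₀/Q = 5348 rad/s; BW = Δω/(2π) = 851.1 Hz.

(a) f₀ = 972.2 Hz  (b) Q = 1.142  (c) BW = 851.1 Hz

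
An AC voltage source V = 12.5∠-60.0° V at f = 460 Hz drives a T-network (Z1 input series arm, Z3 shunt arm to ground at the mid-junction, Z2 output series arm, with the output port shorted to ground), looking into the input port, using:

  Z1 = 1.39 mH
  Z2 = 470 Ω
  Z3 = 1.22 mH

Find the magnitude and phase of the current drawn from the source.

Step 1 — Angular frequency: ω = 2π·f = 2π·460 = 2890 rad/s.
Step 2 — Component impedances:
  Z1: Z = jωL = j·2890·0.00139 = 0 + j4.017 Ω
  Z2: Z = R = 470 Ω
  Z3: Z = jωL = j·2890·0.00122 = 0 + j3.526 Ω
Step 3 — With the output port shorted to ground, the output series arm Z2 runs from the junction to ground; the shunt arm Z3 also runs from the junction to ground. They appear in parallel: Z3 || Z2 = 0.02645 + j3.526 Ω.
Step 4 — Series with input arm Z1: Z_in = Z1 + (Z3 || Z2) = 0.02645 + j7.543 Ω = 7.543∠89.8° Ω.
Step 5 — Source phasor: V = 12.5∠-60.0° V = 6.25 - j10.83 V.
Step 6 — Ohm's law: I = V / Z_total = (6.25 - j10.83) / (0.02645 + j7.543) = -1.432 - j0.8336 A.
Step 7 — Convert to polar: |I| = 1.657 A, ∠I = -149.8°.

I = 1.657∠-149.8° A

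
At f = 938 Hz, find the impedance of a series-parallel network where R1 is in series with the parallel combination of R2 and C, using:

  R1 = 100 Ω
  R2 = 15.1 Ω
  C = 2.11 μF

Step 1 — Angular frequency: ω = 2π·f = 2π·938 = 5894 rad/s.
Step 2 — Component impedances:
  R1: Z = R = 100 Ω
  R2: Z = R = 15.1 Ω
  C: Z = 1/(jωC) = -j/(ω·C) = 0 - j80.41 Ω
Step 3 — Parallel branch: R2 || C = 1/(1/R2 + 1/C) = 14.59 - j2.739 Ω.
Step 4 — Series with R1: Z_total = R1 + (R2 || C) = 114.6 - j2.739 Ω = 114.6∠-1.4° Ω.

Z = 114.6 - j2.739 Ω = 114.6∠-1.4° Ω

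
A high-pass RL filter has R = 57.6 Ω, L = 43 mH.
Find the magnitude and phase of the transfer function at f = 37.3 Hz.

Step 1 — Angular frequency: ω = 2π·37.3 = 234.4 rad/s.
Step 2 — Transfer function: H(jω) = jωL/(R + jωL).
Step 3 — Numerator jωL = j·10.08; denominator R + jωL = 57.6 + j10.08.
Step 4 — H = 0.0297 + j0.1698.
Step 5 — Magnitude: |H| = 0.1723 (-15.3 dB); phase: φ = 80.1°.

|H| = 0.1723 (-15.3 dB), φ = 80.1°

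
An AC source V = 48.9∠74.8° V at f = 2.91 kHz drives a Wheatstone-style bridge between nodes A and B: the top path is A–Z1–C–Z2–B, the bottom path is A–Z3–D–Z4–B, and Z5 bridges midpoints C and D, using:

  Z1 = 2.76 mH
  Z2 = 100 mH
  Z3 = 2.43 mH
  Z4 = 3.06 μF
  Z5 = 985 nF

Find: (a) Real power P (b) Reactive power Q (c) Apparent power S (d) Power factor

Step 1 — Angular frequency: ω = 2π·f = 2π·2910 = 1.828e+04 rad/s.
Step 2 — Component impedances:
  Z1: Z = jωL = j·1.828e+04·0.00276 = 0 + j50.46 Ω
  Z2: Z = jωL = j·1.828e+04·0.1 = 0 + j1828 Ω
  Z3: Z = jωL = j·1.828e+04·0.00243 = 0 + j44.43 Ω
  Z4: Z = 1/(jωC) = -j/(ω·C) = 0 - j17.87 Ω
  Z5: Z = 1/(jωC) = -j/(ω·C) = 0 - j55.53 Ω
Step 3 — Bridge requires nodal analysis (the Z5 bridge couples midpoints C and D, so the two paths cannot be reduced to a simple series/parallel combination). Setting node B to ground and injecting 1 A at node A, the 3-node admittance system at A, C, D solves to V_A = Z_AB = 0 - j27.45 Ω = 27.45∠-90.0° Ω.
Step 4 — Source phasor: V = 48.9∠74.8° V = 12.82 + j47.19 V.
Step 5 — Current: I = V / Z = -1.719 + j0.467 A = 1.781∠164.8° A.
Step 6 — Complex power: S = V·I* = 0 - j87.1 VA.
Step 7 — Real power: P = Re(S) = 0 W.
Step 8 — Reactive power: Q = Im(S) = -87.1 VAR.
Step 9 — Apparent power: |S| = 87.1 VA.
Step 10 — Power factor: PF = P/|S| = 0 (leading).

(a) P = 0 W  (b) Q = -87.1 VAR  (c) S = 87.1 VA  (d) PF = 0 (leading)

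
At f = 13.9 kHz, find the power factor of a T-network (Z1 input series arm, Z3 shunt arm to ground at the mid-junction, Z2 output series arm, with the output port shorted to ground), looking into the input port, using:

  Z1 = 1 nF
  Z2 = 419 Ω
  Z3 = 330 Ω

Step 1 — Angular frequency: ω = 2π·f = 2π·1.39e+04 = 8.734e+04 rad/s.
Step 2 — Component impedances:
  Z1: Z = 1/(jωC) = -j/(ω·C) = 0 - j1.145e+04 Ω
  Z2: Z = R = 419 Ω
  Z3: Z = R = 330 Ω
Step 3 — With the output port shorted to ground, the output series arm Z2 runs from the junction to ground; the shunt arm Z3 also runs from the junction to ground. They appear in parallel: Z3 || Z2 = 184.6 Ω.
Step 4 — Series with input arm Z1: Z_in = Z1 + (Z3 || Z2) = 184.6 - j1.145e+04 Ω = 1.145e+04∠-89.1° Ω.
Step 5 — Power factor: PF = cos(φ) = Re(Z)/|Z| = 184.6/1.145e+04 = 0.01612.
Step 6 — Type: Im(Z) = -1.145e+04 ⇒ leading (phase φ = -89.1°).

PF = 0.01612 (leading, φ = -89.1°)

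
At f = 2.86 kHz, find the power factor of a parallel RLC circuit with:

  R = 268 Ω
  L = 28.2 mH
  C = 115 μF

Step 1 — Angular frequency: ω = 2π·f = 2π·2860 = 1.797e+04 rad/s.
Step 2 — Component impedances:
  R: Z = R = 268 Ω
  L: Z = jωL = j·1.797e+04·0.0282 = 0 + j506.8 Ω
  C: Z = 1/(jωC) = -j/(ω·C) = 0 - j0.4839 Ω
Step 3 — Parallel combination: 1/Z_total = 1/R + 1/L + 1/C; Z_total = 0.0008754 - j0.4844 Ω = 0.4844∠-89.9° Ω.
Step 4 — Power factor: PF = cos(φ) = Re(Z)/|Z| = 0.0008754/0.4844 = 0.001807.
Step 5 — Type: Im(Z) = -0.4844 ⇒ leading (phase φ = -89.9°).

PF = 0.001807 (leading, φ = -89.9°)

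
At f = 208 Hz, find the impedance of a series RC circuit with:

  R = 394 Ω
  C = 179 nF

Step 1 — Angular frequency: ω = 2π·f = 2π·208 = 1307 rad/s.
Step 2 — Component impedances:
  R: Z = R = 394 Ω
  C: Z = 1/(jωC) = -j/(ω·C) = 0 - j4275 Ω
Step 3 — Series combination: Z_total = R + C = 394 - j4275 Ω = 4293∠-84.7° Ω.

Z = 394 - j4275 Ω = 4293∠-84.7° Ω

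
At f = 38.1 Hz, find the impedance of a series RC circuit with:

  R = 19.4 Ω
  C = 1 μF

Step 1 — Angular frequency: ω = 2π·f = 2π·38.1 = 239.4 rad/s.
Step 2 — Component impedances:
  R: Z = R = 19.4 Ω
  C: Z = 1/(jωC) = -j/(ω·C) = 0 - j4177 Ω
Step 3 — Series combination: Z_total = R + C = 19.4 - j4177 Ω = 4177∠-89.7° Ω.

Z = 19.4 - j4177 Ω = 4177∠-89.7° Ω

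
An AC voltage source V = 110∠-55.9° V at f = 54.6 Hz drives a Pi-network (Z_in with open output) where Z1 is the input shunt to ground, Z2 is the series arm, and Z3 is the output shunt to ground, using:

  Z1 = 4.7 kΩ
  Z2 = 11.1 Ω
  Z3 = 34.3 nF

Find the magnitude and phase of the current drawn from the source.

Step 1 — Angular frequency: ω = 2π·f = 2π·54.6 = 343.1 rad/s.
Step 2 — Component impedances:
  Z1: Z = R = 4700 Ω
  Z2: Z = R = 11.1 Ω
  Z3: Z = 1/(jωC) = -j/(ω·C) = 0 - j8.498e+04 Ω
Step 3 — With open output, the series arm Z2 and the output shunt Z3 appear in series to ground: Z2 + Z3 = 11.1 - j8.498e+04 Ω.
Step 4 — Parallel with input shunt Z1: Z_in = Z1 || (Z2 + Z3) = 4686 - j259.1 Ω = 4693∠-3.2° Ω.
Step 5 — Source phasor: V = 110∠-55.9° V = 61.67 - j91.09 V.
Step 6 — Ohm's law: I = V / Z_total = (61.67 - j91.09) / (4686 - j259.1) = 0.01419 - j0.01865 A.
Step 7 — Convert to polar: |I| = 0.02344 A, ∠I = -52.7°.

I = 0.02344∠-52.7° A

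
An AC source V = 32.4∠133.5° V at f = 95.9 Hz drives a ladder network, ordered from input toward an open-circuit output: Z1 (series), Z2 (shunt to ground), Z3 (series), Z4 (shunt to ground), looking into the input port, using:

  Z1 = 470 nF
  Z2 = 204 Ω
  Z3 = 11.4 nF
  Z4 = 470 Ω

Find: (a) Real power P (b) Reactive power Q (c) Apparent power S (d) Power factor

Step 1 — Angular frequency: ω = 2π·f = 2π·95.9 = 602.6 rad/s.
Step 2 — Component impedances:
  Z1: Z = 1/(jωC) = -j/(ω·C) = 0 - j3531 Ω
  Z2: Z = R = 204 Ω
  Z3: Z = 1/(jωC) = -j/(ω·C) = 0 - j1.456e+05 Ω
  Z4: Z = R = 470 Ω
Step 3 — Ladder network (open output): work backward from the far end, alternating series and parallel combinations. Z_in = 204 - j3531 Ω = 3537∠-86.7° Ω.
Step 4 — Source phasor: V = 32.4∠133.5° V = -22.3 + j23.5 V.
Step 5 — Current: I = V / Z = -0.006997 - j0.005911 A = 0.00916∠-139.8° A.
Step 6 — Complex power: S = V·I* = 0.01712 - j0.2963 VA.
Step 7 — Real power: P = Re(S) = 0.01712 W.
Step 8 — Reactive power: Q = Im(S) = -0.2963 VAR.
Step 9 — Apparent power: |S| = 0.2968 VA.
Step 10 — Power factor: PF = P/|S| = 0.05767 (leading).

(a) P = 0.01712 W  (b) Q = -0.2963 VAR  (c) S = 0.2968 VA  (d) PF = 0.05767 (leading)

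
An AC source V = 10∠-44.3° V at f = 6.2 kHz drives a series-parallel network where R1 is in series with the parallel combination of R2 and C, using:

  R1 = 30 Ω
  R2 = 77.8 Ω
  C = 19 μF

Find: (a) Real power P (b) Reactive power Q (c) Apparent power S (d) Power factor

Step 1 — Angular frequency: ω = 2π·f = 2π·6200 = 3.896e+04 rad/s.
Step 2 — Component impedances:
  R1: Z = R = 30 Ω
  R2: Z = R = 77.8 Ω
  C: Z = 1/(jωC) = -j/(ω·C) = 0 - j1.351 Ω
Step 3 — Parallel branch: R2 || C = 1/(1/R2 + 1/C) = 0.02346 - j1.351 Ω.
Step 4 — Series with R1: Z_total = R1 + (R2 || C) = 30.02 - j1.351 Ω = 30.05∠-2.6° Ω.
Step 5 — Source phasor: V = 10∠-44.3° V = 7.157 - j6.984 V.
Step 6 — Current: I = V / Z = 0.2483 - j0.2215 A = 0.3327∠-41.7° A.
Step 7 — Complex power: S = V·I* = 3.324 - j0.1495 VA.
Step 8 — Real power: P = Re(S) = 3.324 W.
Step 9 — Reactive power: Q = Im(S) = -0.1495 VAR.
Step 10 — Apparent power: |S| = 3.327 VA.
Step 11 — Power factor: PF = P/|S| = 0.999 (leading).

(a) P = 3.324 W  (b) Q = -0.1495 VAR  (c) S = 3.327 VA  (d) PF = 0.999 (leading)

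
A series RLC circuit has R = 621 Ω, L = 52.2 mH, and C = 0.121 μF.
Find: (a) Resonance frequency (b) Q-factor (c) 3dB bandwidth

Step 1 — Resonance: ω₀ = 1/√(LC) = 1/√(0.0522·1.21e-07) = 1.258e+04 rad/s.
Step 2 — f₀ = ω₀/(2π) = 2003 Hz.
Step 3 — Series Q: Q = ω₀L/R = 1.258e+04·0.0522/621 = 1.058.
Step 4 — Bandwidth: Δω = ω₀/Q = 1.19e+04 rad/s; BW = Δω/(2π) = 1893 Hz.

(a) f₀ = 2003 Hz  (b) Q = 1.058  (c) BW = 1893 Hz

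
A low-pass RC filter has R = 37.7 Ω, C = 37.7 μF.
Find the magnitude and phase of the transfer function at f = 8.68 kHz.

Step 1 — Angular frequency: ω = 2π·8680 = 5.454e+04 rad/s.
Step 2 — Transfer function: H(jω) = 1/(1 + jωRC).
Step 3 — Denominator: 1 + jωRC = 1 + j·5.454e+04·37.7·3.77e-05 = 1 + j77.51.
Step 4 — H = 0.0001664 - j0.0129.
Step 5 — Magnitude: |H| = 0.0129 (-37.8 dB); phase: φ = -89.3°.

|H| = 0.0129 (-37.8 dB), φ = -89.3°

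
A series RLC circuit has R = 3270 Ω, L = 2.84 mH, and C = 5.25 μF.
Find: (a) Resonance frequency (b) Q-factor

Step 1 — Resonance condition Im(Z)=0 gives ω₀ = 1/√(LC).
Step 2 — ω₀ = 1/√(0.00284·5.25e-06) = 8190 rad/s.
Step 3 — f₀ = ω₀/(2π) = 1303 Hz.
Step 4 — Series Q: Q = ω₀L/R = 8190·0.00284/3270 = 0.007113.

(a) f₀ = 1303 Hz  (b) Q = 0.007113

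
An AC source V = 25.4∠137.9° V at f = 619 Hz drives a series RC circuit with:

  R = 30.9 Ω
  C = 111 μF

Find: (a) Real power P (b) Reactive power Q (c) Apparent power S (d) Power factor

Step 1 — Angular frequency: ω = 2π·f = 2π·619 = 3889 rad/s.
Step 2 — Component impedances:
  R: Z = R = 30.9 Ω
  C: Z = 1/(jωC) = -j/(ω·C) = 0 - j2.316 Ω
Step 3 — Series combination: Z_total = R + C = 30.9 - j2.316 Ω = 30.99∠-4.3° Ω.
Step 4 — Source phasor: V = 25.4∠137.9° V = -18.85 + j17.03 V.
Step 5 — Current: I = V / Z = -0.6476 + j0.5026 A = 0.8197∠142.2° A.
Step 6 — Complex power: S = V·I* = 20.76 - j1.556 VA.
Step 7 — Real power: P = Re(S) = 20.76 W.
Step 8 — Reactive power: Q = Im(S) = -1.556 VAR.
Step 9 — Apparent power: |S| = 20.82 VA.
Step 10 — Power factor: PF = P/|S| = 0.9972 (leading).

(a) P = 20.76 W  (b) Q = -1.556 VAR  (c) S = 20.82 VA  (d) PF = 0.9972 (leading)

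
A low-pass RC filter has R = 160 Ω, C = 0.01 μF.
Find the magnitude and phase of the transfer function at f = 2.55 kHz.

Step 1 — Angular frequency: ω = 2π·2550 = 1.602e+04 rad/s.
Step 2 — Transfer function: H(jω) = 1/(1 + jωRC).
Step 3 — Denominator: 1 + jωRC = 1 + j·1.602e+04·160·1e-08 = 1 + j0.02564.
Step 4 — H = 0.9993 - j0.02562.
Step 5 — Magnitude: |H| = 0.9997 (-0.0 dB); phase: φ = -1.5°.

|H| = 0.9997 (-0.0 dB), φ = -1.5°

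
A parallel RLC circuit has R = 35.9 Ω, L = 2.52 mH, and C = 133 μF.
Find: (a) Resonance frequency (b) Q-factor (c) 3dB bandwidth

Step 1 — Resonance: ω₀ = 1/√(LC) = 1/√(0.00252·0.000133) = 1727 rad/s.
Step 2 — f₀ = ω₀/(2π) = 274.9 Hz.
Step 3 — Parallel Q: Q = R/(ω₀L) = 35.9/(1727·0.00252) = 8.247.
Step 4 — Bandwidth: Δω = ω₀/Q = 209.4 rad/s; BW = Δω/(2π) = 33.33 Hz.

(a) f₀ = 274.9 Hz  (b) Q = 8.247  (c) BW = 33.33 Hz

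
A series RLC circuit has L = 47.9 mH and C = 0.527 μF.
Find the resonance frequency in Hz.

Step 1 — Resonance condition Im(Z)=0 gives ω₀ = 1/√(LC).
Step 2 — ω₀ = 1/√(0.0479·5.27e-07) = 6294 rad/s.
Step 3 — f₀ = ω₀/(2π) = 1002 Hz.

f₀ = 1002 Hz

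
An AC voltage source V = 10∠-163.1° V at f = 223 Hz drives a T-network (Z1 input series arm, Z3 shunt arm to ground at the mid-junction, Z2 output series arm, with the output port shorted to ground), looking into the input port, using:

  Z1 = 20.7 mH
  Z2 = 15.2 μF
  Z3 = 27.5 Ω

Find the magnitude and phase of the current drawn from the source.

Step 1 — Angular frequency: ω = 2π·f = 2π·223 = 1401 rad/s.
Step 2 — Component impedances:
  Z1: Z = jωL = j·1401·0.0207 = 0 + j29 Ω
  Z2: Z = 1/(jωC) = -j/(ω·C) = 0 - j46.95 Ω
  Z3: Z = R = 27.5 Ω
Step 3 — With the output port shorted to ground, the output series arm Z2 runs from the junction to ground; the shunt arm Z3 also runs from the junction to ground. They appear in parallel: Z3 || Z2 = 20.48 - j11.99 Ω.
Step 4 — Series with input arm Z1: Z_in = Z1 + (Z3 || Z2) = 20.48 + j17.01 Ω = 26.62∠39.7° Ω.
Step 5 — Source phasor: V = 10∠-163.1° V = -9.568 - j2.907 V.
Step 6 — Ohm's law: I = V / Z_total = (-9.568 - j2.907) / (20.48 + j17.01) = -0.3462 + j0.1457 A.
Step 7 — Convert to polar: |I| = 0.3756 A, ∠I = 157.2°.

I = 0.3756∠157.2° A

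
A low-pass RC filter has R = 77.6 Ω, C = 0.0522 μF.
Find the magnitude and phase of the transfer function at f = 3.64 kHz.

Step 1 — Angular frequency: ω = 2π·3640 = 2.287e+04 rad/s.
Step 2 — Transfer function: H(jω) = 1/(1 + jωRC).
Step 3 — Denominator: 1 + jωRC = 1 + j·2.287e+04·77.6·5.22e-08 = 1 + j0.09264.
Step 4 — H = 0.9915 - j0.09185.
Step 5 — Magnitude: |H| = 0.9957 (-0.0 dB); phase: φ = -5.3°.

|H| = 0.9957 (-0.0 dB), φ = -5.3°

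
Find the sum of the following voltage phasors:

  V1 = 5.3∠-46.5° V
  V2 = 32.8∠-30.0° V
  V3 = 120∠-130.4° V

Step 1 — Convert each phasor to rectangular form:
  V1 = 5.3·(cos(-46.5°) + j·sin(-46.5°)) = 3.648 - j3.844 V
  V2 = 32.8·(cos(-30.0°) + j·sin(-30.0°)) = 28.41 - j16.4 V
  V3 = 120·(cos(-130.4°) + j·sin(-130.4°)) = -77.77 - j91.38 V
Step 2 — Sum components: V_total = -45.72 - j111.6 V.
Step 3 — Convert to polar: |V_total| = 120.6 V, ∠V_total = -112.3°.

V_total = 120.6∠-112.3° V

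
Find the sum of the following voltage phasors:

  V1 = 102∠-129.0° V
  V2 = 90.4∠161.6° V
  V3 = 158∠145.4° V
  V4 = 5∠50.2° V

Step 1 — Convert each phasor to rectangular form:
  V1 = 102·(cos(-129.0°) + j·sin(-129.0°)) = -64.19 - j79.27 V
  V2 = 90.4·(cos(161.6°) + j·sin(161.6°)) = -85.78 + j28.53 V
  V3 = 158·(cos(145.4°) + j·sin(145.4°)) = -130.1 + j89.72 V
  V4 = 5·(cos(50.2°) + j·sin(50.2°)) = 3.201 + j3.841 V
Step 2 — Sum components: V_total = -276.8 + j42.83 V.
Step 3 — Convert to polar: |V_total| = 280.1 V, ∠V_total = 171.2°.

V_total = 280.1∠171.2° V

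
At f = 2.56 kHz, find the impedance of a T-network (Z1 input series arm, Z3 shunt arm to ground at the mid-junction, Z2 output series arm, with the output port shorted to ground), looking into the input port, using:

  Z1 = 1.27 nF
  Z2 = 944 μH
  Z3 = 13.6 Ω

Step 1 — Angular frequency: ω = 2π·f = 2π·2560 = 1.608e+04 rad/s.
Step 2 — Component impedances:
  Z1: Z = 1/(jωC) = -j/(ω·C) = 0 - j4.895e+04 Ω
  Z2: Z = jωL = j·1.608e+04·0.000944 = 0 + j15.18 Ω
  Z3: Z = R = 13.6 Ω
Step 3 — With the output port shorted to ground, the output series arm Z2 runs from the junction to ground; the shunt arm Z3 also runs from the junction to ground. They appear in parallel: Z3 || Z2 = 7.546 + j6.759 Ω.
Step 4 — Series with input arm Z1: Z_in = Z1 + (Z3 || Z2) = 7.546 - j4.895e+04 Ω = 4.895e+04∠-90.0° Ω.

Z = 7.546 - j4.895e+04 Ω = 4.895e+04∠-90.0° Ω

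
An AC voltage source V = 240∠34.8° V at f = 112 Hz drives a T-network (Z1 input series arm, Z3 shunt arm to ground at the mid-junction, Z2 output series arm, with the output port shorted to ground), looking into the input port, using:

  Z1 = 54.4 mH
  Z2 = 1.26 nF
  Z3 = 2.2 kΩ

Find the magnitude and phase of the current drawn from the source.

Step 1 — Angular frequency: ω = 2π·f = 2π·112 = 703.7 rad/s.
Step 2 — Component impedances:
  Z1: Z = jωL = j·703.7·0.0544 = 0 + j38.28 Ω
  Z2: Z = 1/(jωC) = -j/(ω·C) = 0 - j1.128e+06 Ω
  Z3: Z = R = 2200 Ω
Step 3 — With the output port shorted to ground, the output series arm Z2 runs from the junction to ground; the shunt arm Z3 also runs from the junction to ground. They appear in parallel: Z3 || Z2 = 2200 - j4.292 Ω.
Step 4 — Series with input arm Z1: Z_in = Z1 + (Z3 || Z2) = 2200 + j33.99 Ω = 2200∠0.9° Ω.
Step 5 — Source phasor: V = 240∠34.8° V = 197.1 + j137 V.
Step 6 — Ohm's law: I = V / Z_total = (197.1 + j137) / (2200 + j33.99) = 0.09052 + j0.06086 A.
Step 7 — Convert to polar: |I| = 0.1091 A, ∠I = 33.9°.

I = 0.1091∠33.9° A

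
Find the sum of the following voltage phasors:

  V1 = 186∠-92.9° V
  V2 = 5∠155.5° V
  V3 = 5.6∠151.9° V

Step 1 — Convert each phasor to rectangular form:
  V1 = 186·(cos(-92.9°) + j·sin(-92.9°)) = -9.41 - j185.8 V
  V2 = 5·(cos(155.5°) + j·sin(155.5°)) = -4.55 + j2.073 V
  V3 = 5.6·(cos(151.9°) + j·sin(151.9°)) = -4.94 + j2.638 V
Step 2 — Sum components: V_total = -18.9 - j181.1 V.
Step 3 — Convert to polar: |V_total| = 182 V, ∠V_total = -96.0°.

V_total = 182∠-96.0° V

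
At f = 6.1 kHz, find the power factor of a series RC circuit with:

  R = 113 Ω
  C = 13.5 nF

Step 1 — Angular frequency: ω = 2π·f = 2π·6100 = 3.833e+04 rad/s.
Step 2 — Component impedances:
  R: Z = R = 113 Ω
  C: Z = 1/(jωC) = -j/(ω·C) = 0 - j1933 Ω
Step 3 — Series combination: Z_total = R + C = 113 - j1933 Ω = 1936∠-86.7° Ω.
Step 4 — Power factor: PF = cos(φ) = Re(Z)/|Z| = 113/1936 = 0.05837.
Step 5 — Type: Im(Z) = -1933 ⇒ leading (phase φ = -86.7°).

PF = 0.05837 (leading, φ = -86.7°)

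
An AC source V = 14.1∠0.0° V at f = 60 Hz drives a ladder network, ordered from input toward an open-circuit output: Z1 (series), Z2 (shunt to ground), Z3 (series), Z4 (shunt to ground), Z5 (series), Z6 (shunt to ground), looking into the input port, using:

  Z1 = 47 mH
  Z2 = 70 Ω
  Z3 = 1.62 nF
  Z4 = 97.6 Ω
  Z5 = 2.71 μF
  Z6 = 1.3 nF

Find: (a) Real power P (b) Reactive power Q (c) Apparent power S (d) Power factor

Step 1 — Angular frequency: ω = 2π·f = 2π·60 = 377 rad/s.
Step 2 — Component impedances:
  Z1: Z = jωL = j·377·0.047 = 0 + j17.72 Ω
  Z2: Z = R = 70 Ω
  Z3: Z = 1/(jωC) = -j/(ω·C) = 0 - j1.637e+06 Ω
  Z4: Z = R = 97.6 Ω
  Z5: Z = 1/(jωC) = -j/(ω·C) = 0 - j978.8 Ω
  Z6: Z = 1/(jωC) = -j/(ω·C) = 0 - j2.04e+06 Ω
Step 3 — Ladder network (open output): work backward from the far end, alternating series and parallel combinations. Z_in = 70 + j17.72 Ω = 72.21∠14.2° Ω.
Step 4 — Source phasor: V = 14.1∠0.0° V = 14.1 V.
Step 5 — Current: I = V / Z = 0.1893 - j0.04791 A = 0.1953∠-14.2° A.
Step 6 — Complex power: S = V·I* = 2.669 + j0.6755 VA.
Step 7 — Real power: P = Re(S) = 2.669 W.
Step 8 — Reactive power: Q = Im(S) = 0.6755 VAR.
Step 9 — Apparent power: |S| = 2.753 VA.
Step 10 — Power factor: PF = P/|S| = 0.9694 (lagging).

(a) P = 2.669 W  (b) Q = 0.6755 VAR  (c) S = 2.753 VA  (d) PF = 0.9694 (lagging)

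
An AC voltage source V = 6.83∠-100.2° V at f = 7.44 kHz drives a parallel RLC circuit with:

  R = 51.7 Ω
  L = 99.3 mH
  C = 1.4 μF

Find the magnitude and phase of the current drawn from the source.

Step 1 — Angular frequency: ω = 2π·f = 2π·7440 = 4.675e+04 rad/s.
Step 2 — Component impedances:
  R: Z = R = 51.7 Ω
  L: Z = jωL = j·4.675e+04·0.0993 = 0 + j4642 Ω
  C: Z = 1/(jωC) = -j/(ω·C) = 0 - j15.28 Ω
Step 3 — Parallel combination: 1/Z_total = 1/R + 1/L + 1/C; Z_total = 4.178 - j14.09 Ω = 14.7∠-73.5° Ω.
Step 4 — Source phasor: V = 6.83∠-100.2° V = -1.209 - j6.722 V.
Step 5 — Ohm's law: I = V / Z_total = (-1.209 - j6.722) / (4.178 - j14.09) = 0.4151 - j0.2089 A.
Step 6 — Convert to polar: |I| = 0.4647 A, ∠I = -26.7°.

I = 0.4647∠-26.7° A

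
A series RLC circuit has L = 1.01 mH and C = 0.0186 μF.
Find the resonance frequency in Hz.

Step 1 — Resonance condition Im(Z)=0 gives ω₀ = 1/√(LC).
Step 2 — ω₀ = 1/√(0.00101·1.86e-08) = 2.307e+05 rad/s.
Step 3 — f₀ = ω₀/(2π) = 3.672e+04 Hz.

f₀ = 3.672e+04 Hz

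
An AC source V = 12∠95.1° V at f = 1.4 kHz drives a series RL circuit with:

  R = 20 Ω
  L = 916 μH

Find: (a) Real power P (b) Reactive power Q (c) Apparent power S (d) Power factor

Step 1 — Angular frequency: ω = 2π·f = 2π·1400 = 8796 rad/s.
Step 2 — Component impedances:
  R: Z = R = 20 Ω
  L: Z = jωL = j·8796·0.000916 = 0 + j8.058 Ω
Step 3 — Series combination: Z_total = R + L = 20 + j8.058 Ω = 21.56∠21.9° Ω.
Step 4 — Source phasor: V = 12∠95.1° V = -1.067 + j11.95 V.
Step 5 — Current: I = V / Z = 0.1613 + j0.5327 A = 0.5565∠73.2° A.
Step 6 — Complex power: S = V·I* = 6.195 + j2.496 VA.
Step 7 — Real power: P = Re(S) = 6.195 W.
Step 8 — Reactive power: Q = Im(S) = 2.496 VAR.
Step 9 — Apparent power: |S| = 6.678 VA.
Step 10 — Power factor: PF = P/|S| = 0.9276 (lagging).

(a) P = 6.195 W  (b) Q = 2.496 VAR  (c) S = 6.678 VA  (d) PF = 0.9276 (lagging)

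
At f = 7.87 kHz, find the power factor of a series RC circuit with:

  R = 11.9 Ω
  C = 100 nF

Step 1 — Angular frequency: ω = 2π·f = 2π·7870 = 4.945e+04 rad/s.
Step 2 — Component impedances:
  R: Z = R = 11.9 Ω
  C: Z = 1/(jωC) = -j/(ω·C) = 0 - j202.2 Ω
Step 3 — Series combination: Z_total = R + C = 11.9 - j202.2 Ω = 202.6∠-86.6° Ω.
Step 4 — Power factor: PF = cos(φ) = Re(Z)/|Z| = 11.9/202.6 = 0.05874.
Step 5 — Type: Im(Z) = -202.2 ⇒ leading (phase φ = -86.6°).

PF = 0.05874 (leading, φ = -86.6°)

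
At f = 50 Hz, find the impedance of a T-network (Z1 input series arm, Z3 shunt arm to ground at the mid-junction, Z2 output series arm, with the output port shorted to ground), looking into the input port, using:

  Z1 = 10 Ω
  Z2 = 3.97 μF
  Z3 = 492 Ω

Step 1 — Angular frequency: ω = 2π·f = 2π·50 = 314.2 rad/s.
Step 2 — Component impedances:
  Z1: Z = R = 10 Ω
  Z2: Z = 1/(jωC) = -j/(ω·C) = 0 - j801.8 Ω
  Z3: Z = R = 492 Ω
Step 3 — With the output port shorted to ground, the output series arm Z2 runs from the junction to ground; the shunt arm Z3 also runs from the junction to ground. They appear in parallel: Z3 || Z2 = 357.4 - j219.3 Ω.
Step 4 — Series with input arm Z1: Z_in = Z1 + (Z3 || Z2) = 367.4 - j219.3 Ω = 427.9∠-30.8° Ω.

Z = 367.4 - j219.3 Ω = 427.9∠-30.8° Ω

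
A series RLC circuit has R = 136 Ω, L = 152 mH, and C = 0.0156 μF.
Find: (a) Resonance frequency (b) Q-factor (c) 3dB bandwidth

Step 1 — Resonance condition Im(Z)=0 gives ω₀ = 1/√(LC).
Step 2 — ω₀ = 1/√(0.152·1.56e-08) = 2.054e+04 rad/s.
Step 3 — f₀ = ω₀/(2π) = 3268 Hz.
Step 4 — Series Q: Q = ω₀L/R = 2.054e+04·0.152/136 = 22.95.
Step 5 — 3dB bandwidth: Δω = ω₀/Q = 894.7 rad/s; BW = Δω/(2π) = 142.4 Hz.

(a) f₀ = 3268 Hz  (b) Q = 22.95  (c) BW = 142.4 Hz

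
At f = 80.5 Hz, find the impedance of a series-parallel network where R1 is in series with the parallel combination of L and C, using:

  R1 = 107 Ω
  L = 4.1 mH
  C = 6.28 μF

Step 1 — Angular frequency: ω = 2π·f = 2π·80.5 = 505.8 rad/s.
Step 2 — Component impedances:
  R1: Z = R = 107 Ω
  L: Z = jωL = j·505.8·0.0041 = 0 + j2.074 Ω
  C: Z = 1/(jωC) = -j/(ω·C) = 0 - j314.8 Ω
Step 3 — Parallel branch: L || C = 1/(1/L + 1/C) = 0 + j2.088 Ω.
Step 4 — Series with R1: Z_total = R1 + (L || C) = 107 + j2.088 Ω = 107∠1.1° Ω.

Z = 107 + j2.088 Ω = 107∠1.1° Ω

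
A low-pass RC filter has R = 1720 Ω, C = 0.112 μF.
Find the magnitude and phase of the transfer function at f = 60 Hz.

Step 1 — Angular frequency: ω = 2π·60 = 377 rad/s.
Step 2 — Transfer function: H(jω) = 1/(1 + jωRC).
Step 3 — Denominator: 1 + jωRC = 1 + j·377·1720·1.12e-07 = 1 + j0.07262.
Step 4 — H = 0.9948 - j0.07224.
Step 5 — Magnitude: |H| = 0.9974 (-0.0 dB); phase: φ = -4.2°.

|H| = 0.9974 (-0.0 dB), φ = -4.2°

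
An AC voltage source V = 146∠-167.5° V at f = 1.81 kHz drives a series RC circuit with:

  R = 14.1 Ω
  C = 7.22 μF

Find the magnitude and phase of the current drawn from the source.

Step 1 — Angular frequency: ω = 2π·f = 2π·1810 = 1.137e+04 rad/s.
Step 2 — Component impedances:
  R: Z = R = 14.1 Ω
  C: Z = 1/(jωC) = -j/(ω·C) = 0 - j12.18 Ω
Step 3 — Series combination: Z_total = R + C = 14.1 - j12.18 Ω = 18.63∠-40.8° Ω.
Step 4 — Source phasor: V = 146∠-167.5° V = -142.5 - j31.6 V.
Step 5 — Ohm's law: I = V / Z_total = (-142.5 - j31.6) / (14.1 - j12.18) = -4.681 - j6.284 A.
Step 6 — Convert to polar: |I| = 7.836 A, ∠I = -126.7°.

I = 7.836∠-126.7° A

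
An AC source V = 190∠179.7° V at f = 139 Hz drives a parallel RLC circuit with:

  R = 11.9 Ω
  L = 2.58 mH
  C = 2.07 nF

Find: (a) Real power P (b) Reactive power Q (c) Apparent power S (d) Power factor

Step 1 — Angular frequency: ω = 2π·f = 2π·139 = 873.4 rad/s.
Step 2 — Component impedances:
  R: Z = R = 11.9 Ω
  L: Z = jωL = j·873.4·0.00258 = 0 + j2.253 Ω
  C: Z = 1/(jωC) = -j/(ω·C) = 0 - j5.531e+05 Ω
Step 3 — Parallel combination: 1/Z_total = 1/R + 1/L + 1/C; Z_total = 0.4119 + j2.175 Ω = 2.214∠79.3° Ω.
Step 4 — Source phasor: V = 190∠179.7° V = -190 + j0.9948 V.
Step 5 — Current: I = V / Z = -15.52 + j84.4 A = 85.82∠100.4° A.
Step 6 — Complex power: S = V·I* = 3034 + j1.602e+04 VA.
Step 7 — Real power: P = Re(S) = 3034 W.
Step 8 — Reactive power: Q = Im(S) = 1.602e+04 VAR.
Step 9 — Apparent power: |S| = 1.631e+04 VA.
Step 10 — Power factor: PF = P/|S| = 0.186 (lagging).

(a) P = 3034 W  (b) Q = 1.602e+04 VAR  (c) S = 1.631e+04 VA  (d) PF = 0.186 (lagging)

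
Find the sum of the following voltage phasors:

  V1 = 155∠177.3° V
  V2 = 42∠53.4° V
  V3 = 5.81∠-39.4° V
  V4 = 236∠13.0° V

Step 1 — Convert each phasor to rectangular form:
  V1 = 155·(cos(177.3°) + j·sin(177.3°)) = -154.8 + j7.301 V
  V2 = 42·(cos(53.4°) + j·sin(53.4°)) = 25.04 + j33.72 V
  V3 = 5.81·(cos(-39.4°) + j·sin(-39.4°)) = 4.49 - j3.688 V
  V4 = 236·(cos(13.0°) + j·sin(13.0°)) = 230 + j53.09 V
Step 2 — Sum components: V_total = 104.7 + j90.42 V.
Step 3 — Convert to polar: |V_total| = 138.3 V, ∠V_total = 40.8°.

V_total = 138.3∠40.8° V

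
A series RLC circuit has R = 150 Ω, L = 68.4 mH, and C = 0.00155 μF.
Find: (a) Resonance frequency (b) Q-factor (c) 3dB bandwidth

Step 1 — Resonance condition Im(Z)=0 gives ω₀ = 1/√(LC).
Step 2 — ω₀ = 1/√(0.0684·1.55e-09) = 9.712e+04 rad/s.
Step 3 — f₀ = ω₀/(2π) = 1.546e+04 Hz.
Step 4 — Series Q: Q = ω₀L/R = 9.712e+04·0.0684/150 = 44.29.
Step 5 — 3dB bandwidth: Δω = ω₀/Q = 2193 rad/s; BW = Δω/(2π) = 349 Hz.

(a) f₀ = 1.546e+04 Hz  (b) Q = 44.29  (c) BW = 349 Hz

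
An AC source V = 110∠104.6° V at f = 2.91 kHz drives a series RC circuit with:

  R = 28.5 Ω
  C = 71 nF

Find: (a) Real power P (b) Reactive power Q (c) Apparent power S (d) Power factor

Step 1 — Angular frequency: ω = 2π·f = 2π·2910 = 1.828e+04 rad/s.
Step 2 — Component impedances:
  R: Z = R = 28.5 Ω
  C: Z = 1/(jωC) = -j/(ω·C) = 0 - j770.3 Ω
Step 3 — Series combination: Z_total = R + C = 28.5 - j770.3 Ω = 770.8∠-87.9° Ω.
Step 4 — Source phasor: V = 110∠104.6° V = -27.73 + j106.4 V.
Step 5 — Current: I = V / Z = -0.1393 - j0.03084 A = 0.1427∠-167.5° A.
Step 6 — Complex power: S = V·I* = 0.5804 - j15.69 VA.
Step 7 — Real power: P = Re(S) = 0.5804 W.
Step 8 — Reactive power: Q = Im(S) = -15.69 VAR.
Step 9 — Apparent power: |S| = 15.7 VA.
Step 10 — Power factor: PF = P/|S| = 0.03697 (leading).

(a) P = 0.5804 W  (b) Q = -15.69 VAR  (c) S = 15.7 VA  (d) PF = 0.03697 (leading)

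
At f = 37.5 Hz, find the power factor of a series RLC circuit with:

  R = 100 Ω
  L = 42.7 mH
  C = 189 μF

Step 1 — Angular frequency: ω = 2π·f = 2π·37.5 = 235.6 rad/s.
Step 2 — Component impedances:
  R: Z = R = 100 Ω
  L: Z = jωL = j·235.6·0.0427 = 0 + j10.06 Ω
  C: Z = 1/(jωC) = -j/(ω·C) = 0 - j22.46 Ω
Step 3 — Series combination: Z_total = R + L + C = 100 - j12.39 Ω = 100.8∠-7.1° Ω.
Step 4 — Power factor: PF = cos(φ) = Re(Z)/|Z| = 100/100.77 = 0.9924.
Step 5 — Type: Im(Z) = -12.39 ⇒ leading (phase φ = -7.1°).

PF = 0.9924 (leading, φ = -7.1°)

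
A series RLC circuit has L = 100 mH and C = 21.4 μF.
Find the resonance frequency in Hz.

Step 1 — Resonance condition Im(Z)=0 gives ω₀ = 1/√(LC).
Step 2 — ω₀ = 1/√(0.1·2.14e-05) = 683.6 rad/s.
Step 3 — f₀ = ω₀/(2π) = 108.8 Hz.

f₀ = 108.8 Hz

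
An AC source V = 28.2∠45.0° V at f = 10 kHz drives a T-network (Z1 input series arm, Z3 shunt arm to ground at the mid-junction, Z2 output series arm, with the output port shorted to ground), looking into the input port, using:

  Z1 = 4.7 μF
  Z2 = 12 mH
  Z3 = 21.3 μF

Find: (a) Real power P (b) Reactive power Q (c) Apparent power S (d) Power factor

Step 1 — Angular frequency: ω = 2π·f = 2π·1e+04 = 6.283e+04 rad/s.
Step 2 — Component impedances:
  Z1: Z = 1/(jωC) = -j/(ω·C) = 0 - j3.386 Ω
  Z2: Z = jωL = j·6.283e+04·0.012 = 0 + j754 Ω
  Z3: Z = 1/(jωC) = -j/(ω·C) = 0 - j0.7472 Ω
Step 3 — With the output port shorted to ground, the output series arm Z2 runs from the junction to ground; the shunt arm Z3 also runs from the junction to ground. They appear in parallel: Z3 || Z2 = 0 - j0.7479 Ω.
Step 4 — Series with input arm Z1: Z_in = Z1 + (Z3 || Z2) = 0 - j4.134 Ω = 4.134∠-90.0° Ω.
Step 5 — Source phasor: V = 28.2∠45.0° V = 19.94 + j19.94 V.
Step 6 — Current: I = V / Z = -4.823 + j4.823 A = 6.821∠135.0° A.
Step 7 — Complex power: S = V·I* = 0 - j192.4 VA.
Step 8 — Real power: P = Re(S) = 0 W.
Step 9 — Reactive power: Q = Im(S) = -192.4 VAR.
Step 10 — Apparent power: |S| = 192.4 VA.
Step 11 — Power factor: PF = P/|S| = 0 (leading).

(a) P = 0 W  (b) Q = -192.4 VAR  (c) S = 192.4 VA  (d) PF = 0 (leading)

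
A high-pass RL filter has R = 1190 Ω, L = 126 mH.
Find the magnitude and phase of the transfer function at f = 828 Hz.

Step 1 — Angular frequency: ω = 2π·828 = 5202 rad/s.
Step 2 — Transfer function: H(jω) = jωL/(R + jωL).
Step 3 — Numerator jωL = j·655.5; denominator R + jωL = 1190 + j655.5.
Step 4 — H = 0.2328 + j0.4226.
Step 5 — Magnitude: |H| = 0.4825 (-6.3 dB); phase: φ = 61.2°.

|H| = 0.4825 (-6.3 dB), φ = 61.2°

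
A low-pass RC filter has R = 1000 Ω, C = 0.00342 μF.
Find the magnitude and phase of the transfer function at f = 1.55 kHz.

Step 1 — Angular frequency: ω = 2π·1550 = 9739 rad/s.
Step 2 — Transfer function: H(jω) = 1/(1 + jωRC).
Step 3 — Denominator: 1 + jωRC = 1 + j·9739·1000·3.42e-09 = 1 + j0.03331.
Step 4 — H = 0.9989 - j0.03327.
Step 5 — Magnitude: |H| = 0.9994 (-0.0 dB); phase: φ = -1.9°.

|H| = 0.9994 (-0.0 dB), φ = -1.9°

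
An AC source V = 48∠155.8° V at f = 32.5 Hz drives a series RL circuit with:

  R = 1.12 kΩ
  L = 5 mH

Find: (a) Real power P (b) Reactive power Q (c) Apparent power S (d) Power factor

Step 1 — Angular frequency: ω = 2π·f = 2π·32.5 = 204.2 rad/s.
Step 2 — Component impedances:
  R: Z = R = 1120 Ω
  L: Z = jωL = j·204.2·0.005 = 0 + j1.021 Ω
Step 3 — Series combination: Z_total = R + L = 1120 + j1.021 Ω = 1120∠0.1° Ω.
Step 4 — Source phasor: V = 48∠155.8° V = -43.78 + j19.68 V.
Step 5 — Current: I = V / Z = -0.03907 + j0.0176 A = 0.04286∠155.7° A.
Step 6 — Complex power: S = V·I* = 2.057 + j0.001875 VA.
Step 7 — Real power: P = Re(S) = 2.057 W.
Step 8 — Reactive power: Q = Im(S) = 0.001875 VAR.
Step 9 — Apparent power: |S| = 2.057 VA.
Step 10 — Power factor: PF = P/|S| = 1 (lagging).

(a) P = 2.057 W  (b) Q = 0.001875 VAR  (c) S = 2.057 VA  (d) PF = 1 (lagging)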